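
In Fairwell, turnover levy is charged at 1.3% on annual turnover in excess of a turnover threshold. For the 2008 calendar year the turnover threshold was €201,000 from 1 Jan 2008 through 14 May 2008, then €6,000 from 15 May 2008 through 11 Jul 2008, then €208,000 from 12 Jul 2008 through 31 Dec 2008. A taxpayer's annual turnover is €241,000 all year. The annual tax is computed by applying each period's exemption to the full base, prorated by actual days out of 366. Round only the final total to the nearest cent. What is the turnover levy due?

€878.71

1 Jan – 14 May 2008: 135 days, exemption €201,000 → (€241,000 − €201,000) × 1.3% × 135/366 = €191.8033
15 May – 11 Jul 2008: 58 days, exemption €6,000 → (€241,000 − €6,000) × 1.3% × 58/366 = €484.1257
12 Jul – 31 Dec 2008: 173 days, exemption €208,000 → (€241,000 − €208,000) × 1.3% × 173/366 = €202.7787
Total = €878.7077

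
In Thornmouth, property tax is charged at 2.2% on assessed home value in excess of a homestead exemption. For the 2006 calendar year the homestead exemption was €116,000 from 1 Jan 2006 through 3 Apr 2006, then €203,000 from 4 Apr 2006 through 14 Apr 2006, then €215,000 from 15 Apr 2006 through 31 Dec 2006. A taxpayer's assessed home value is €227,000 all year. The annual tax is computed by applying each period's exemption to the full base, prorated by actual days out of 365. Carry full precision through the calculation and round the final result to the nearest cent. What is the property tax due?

1 Jan – 3 Apr 2006: 93 days, exemption €116,000 → (€227,000 − €116,000) × 2.2% × 93/365 = €622.2082
4 Apr – 14 Apr 2006: 11 days, exemption €203,000 → (€227,000 − €203,000) × 2.2% × 11/365 = €15.9123
15 Apr – 31 Dec 2006: 261 days, exemption €215,000 → (€227,000 − €215,000) × 2.2% × 261/365 = €188.7781
Total = €826.8986

€826.90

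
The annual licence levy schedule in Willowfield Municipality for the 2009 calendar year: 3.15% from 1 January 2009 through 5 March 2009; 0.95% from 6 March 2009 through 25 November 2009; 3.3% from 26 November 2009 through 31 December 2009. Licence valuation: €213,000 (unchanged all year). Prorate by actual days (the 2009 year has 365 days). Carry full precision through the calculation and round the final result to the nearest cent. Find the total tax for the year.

1 January – 5 March 2009: 64 days at 3.15% → €213,000 × 3.15% × 64/365 = €1,176.4603
6 March – 25 November 2009: 265 days at 0.95% → €213,000 × 0.95% × 265/365 = €1,469.1164
26 November – 31 December 2009: 36 days at 3.3% → €213,000 × 3.3% × 36/365 = €693.2712
Total = €3,338.8479

€3,338.85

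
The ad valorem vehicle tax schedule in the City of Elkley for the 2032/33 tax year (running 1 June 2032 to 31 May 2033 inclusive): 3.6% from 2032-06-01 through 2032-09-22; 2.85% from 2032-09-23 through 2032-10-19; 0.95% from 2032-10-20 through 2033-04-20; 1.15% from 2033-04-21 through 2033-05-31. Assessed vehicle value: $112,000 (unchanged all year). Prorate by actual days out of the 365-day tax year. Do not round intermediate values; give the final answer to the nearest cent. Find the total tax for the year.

2032-06-01 to 2032-09-22: 114 days at 3.6% → $112,000 × 3.6% × 114/365 = $1,259.3096
2032-09-23 to 2032-10-19: 27 days at 2.85% → $112,000 × 2.85% × 27/365 = $236.1205
2032-10-20 to 2033-04-20: 183 days at 0.95% → $112,000 × 0.95% × 183/365 = $533.4575
2033-04-21 to 2033-05-31: 41 days at 1.15% → $112,000 × 1.15% × 41/365 = $144.6795
Total = $2,173.5671

$2,173.57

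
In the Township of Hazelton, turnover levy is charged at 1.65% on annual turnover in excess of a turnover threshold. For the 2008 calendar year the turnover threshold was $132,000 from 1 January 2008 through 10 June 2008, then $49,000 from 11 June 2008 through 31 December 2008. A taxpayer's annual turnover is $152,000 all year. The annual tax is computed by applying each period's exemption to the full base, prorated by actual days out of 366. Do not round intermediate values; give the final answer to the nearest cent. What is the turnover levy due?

$1,093.33

1 January – 10 June 2008: 162 days, exemption $132,000 → ($152,000 − $132,000) × 1.65% × 162/366 = $146.0656
11 June – 31 December 2008: 204 days, exemption $49,000 → ($152,000 − $49,000) × 1.65% × 204/366 = $947.2623
Total = $1,093.3279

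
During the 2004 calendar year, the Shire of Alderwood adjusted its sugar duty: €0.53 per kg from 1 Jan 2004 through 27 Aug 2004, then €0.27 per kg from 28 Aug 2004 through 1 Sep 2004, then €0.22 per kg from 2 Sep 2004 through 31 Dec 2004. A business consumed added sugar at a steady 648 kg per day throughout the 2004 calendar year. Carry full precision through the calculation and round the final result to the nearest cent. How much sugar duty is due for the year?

1 Jan – 27 Aug 2004: 240 days × 648 kg/day = 155,520 kg at €0.53/kg → €82425.60
28 Aug – 1 Sep 2004: 5 days × 648 kg/day = 3,240 kg at €0.27/kg → €874.80
2 Sep – 31 Dec 2004: 121 days × 648 kg/day = 78,408 kg at €0.22/kg → €17249.76

€100550.16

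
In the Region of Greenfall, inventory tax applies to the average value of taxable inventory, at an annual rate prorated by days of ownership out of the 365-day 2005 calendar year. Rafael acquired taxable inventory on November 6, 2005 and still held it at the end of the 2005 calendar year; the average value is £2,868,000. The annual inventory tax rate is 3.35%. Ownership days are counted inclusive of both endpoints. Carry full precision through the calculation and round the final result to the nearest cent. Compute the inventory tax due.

£14,740.73

Days held (November 6 – December 31, 2005): 56 out of 365
Tax = £2,868,000 × 3.35% × 56/365 = £14,740.7342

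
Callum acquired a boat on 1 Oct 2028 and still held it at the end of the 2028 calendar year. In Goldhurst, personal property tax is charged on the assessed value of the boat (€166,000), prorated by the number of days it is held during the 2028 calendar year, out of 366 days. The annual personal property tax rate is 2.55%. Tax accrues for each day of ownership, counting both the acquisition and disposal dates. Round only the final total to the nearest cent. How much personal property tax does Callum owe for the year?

Days held (1 Oct – 31 Dec 2028): 92 out of 366
Tax = €166,000 × 2.55% × 92/366 = €1,064.0328

€1,064.03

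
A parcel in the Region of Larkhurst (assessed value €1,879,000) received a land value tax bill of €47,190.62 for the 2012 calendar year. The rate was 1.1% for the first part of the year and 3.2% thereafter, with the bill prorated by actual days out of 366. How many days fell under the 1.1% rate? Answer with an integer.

120 days

Let d = days at the first rate; then 366 − d days at the second rate.
€1,879,000 × [1.1%·d + 3.2%·(366−d)] / 366 = €47,190.62
Solving gives d = 120, so the new rate took effect on April 30, 2012.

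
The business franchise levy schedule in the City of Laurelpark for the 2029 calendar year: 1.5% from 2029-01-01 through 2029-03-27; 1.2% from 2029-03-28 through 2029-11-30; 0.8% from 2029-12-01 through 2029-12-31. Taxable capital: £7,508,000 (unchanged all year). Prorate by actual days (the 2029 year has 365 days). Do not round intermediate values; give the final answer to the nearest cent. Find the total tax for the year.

£92,852.36

2029-01-01 to 2029-03-27: 86 days at 1.5% → £7,508,000 × 1.5% × 86/365 = £26,535.1233
2029-03-28 to 2029-11-30: 248 days at 1.2% → £7,508,000 × 1.2% × 248/365 = £61,215.9123
2029-12-01 to 2029-12-31: 31 days at 0.8% → £7,508,000 × 0.8% × 31/365 = £5,101.3260
Total = £92,852.3616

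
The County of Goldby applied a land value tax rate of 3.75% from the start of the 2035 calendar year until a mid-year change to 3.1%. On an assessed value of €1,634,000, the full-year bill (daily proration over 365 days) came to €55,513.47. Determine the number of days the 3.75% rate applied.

Let d = days at the first rate; then 365 − d days at the second rate.
€1,634,000 × [3.75%·d + 3.1%·(365−d)] / 365 = €55,513.47
Solving gives d = 167, so the new rate took effect on 17 Jun 2035.

167 days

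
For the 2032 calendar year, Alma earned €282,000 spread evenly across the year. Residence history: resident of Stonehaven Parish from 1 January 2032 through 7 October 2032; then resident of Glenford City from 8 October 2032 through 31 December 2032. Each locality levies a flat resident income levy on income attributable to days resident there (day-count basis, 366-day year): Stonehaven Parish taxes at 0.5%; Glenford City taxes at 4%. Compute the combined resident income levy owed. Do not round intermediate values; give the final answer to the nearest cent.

Stonehaven Parish, 1 January – 7 October 2032: 281 days → €282,000 × 0.5% × 281/366 = €1,082.5410
Glenford City, 8 October – 31 December 2032: 85 days → €282,000 × 4% × 85/366 = €2,619.6721
Total = €3,702.2131

€3,702.21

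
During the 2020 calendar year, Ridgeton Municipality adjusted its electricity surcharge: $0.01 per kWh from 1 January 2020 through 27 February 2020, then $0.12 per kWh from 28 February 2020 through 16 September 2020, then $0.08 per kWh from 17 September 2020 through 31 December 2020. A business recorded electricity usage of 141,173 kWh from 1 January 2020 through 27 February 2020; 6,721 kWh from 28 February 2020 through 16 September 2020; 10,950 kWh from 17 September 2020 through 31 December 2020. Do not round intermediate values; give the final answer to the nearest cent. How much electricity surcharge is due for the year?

$3,094.25

1 January – 27 February 2020: 141,173 kWh at $0.01/kWh → $1,411.73
28 February – 16 September 2020: 6,721 kWh at $0.12/kWh → $806.52
17 September – 31 December 2020: 10,950 kWh at $0.08/kWh → $876.00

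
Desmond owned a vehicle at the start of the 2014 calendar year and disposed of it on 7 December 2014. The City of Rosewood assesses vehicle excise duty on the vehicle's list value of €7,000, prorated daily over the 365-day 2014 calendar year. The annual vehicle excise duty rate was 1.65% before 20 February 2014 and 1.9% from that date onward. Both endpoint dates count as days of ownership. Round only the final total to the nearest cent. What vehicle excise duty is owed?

1 January – 19 February 2014: 50 days at 1.65% → €7,000 × 1.65% × 50/365 = €15.8219
20 February – 7 December 2014: 291 days at 1.9% → €7,000 × 1.9% × 291/365 = €106.0356
Total = €121.8575

€121.86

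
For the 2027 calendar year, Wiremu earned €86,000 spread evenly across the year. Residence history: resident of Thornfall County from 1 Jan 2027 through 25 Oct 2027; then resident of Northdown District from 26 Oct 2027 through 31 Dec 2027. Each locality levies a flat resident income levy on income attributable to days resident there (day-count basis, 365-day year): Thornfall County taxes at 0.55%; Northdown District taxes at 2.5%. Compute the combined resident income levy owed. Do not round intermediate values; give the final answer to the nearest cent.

Thornfall County, 1 Jan – 25 Oct 2027: 298 days → €86,000 × 0.55% × 298/365 = €386.1753
Northdown District, 26 Oct – 31 Dec 2027: 67 days → €86,000 × 2.5% × 67/365 = €394.6575
Total = €780.8329

€780.83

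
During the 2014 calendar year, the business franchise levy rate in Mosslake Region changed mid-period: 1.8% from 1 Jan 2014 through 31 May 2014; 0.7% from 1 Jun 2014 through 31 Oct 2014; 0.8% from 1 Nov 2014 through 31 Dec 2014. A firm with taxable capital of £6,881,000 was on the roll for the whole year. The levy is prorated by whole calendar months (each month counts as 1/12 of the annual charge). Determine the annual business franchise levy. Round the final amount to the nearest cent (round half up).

1 Jan – 31 May 2014: 5 months at 1.8% → £6,881,000 × 1.8% × 5/12 = £51,607.5000
1 Jun – 31 Oct 2014: 5 months at 0.7% → £6,881,000 × 0.7% × 5/12 = £20,069.5833
1 Nov – 31 Dec 2014: 2 months at 0.8% → £6,881,000 × 0.8% × 2/12 = £9,174.6667
Total = £80,851.7500

£80,851.75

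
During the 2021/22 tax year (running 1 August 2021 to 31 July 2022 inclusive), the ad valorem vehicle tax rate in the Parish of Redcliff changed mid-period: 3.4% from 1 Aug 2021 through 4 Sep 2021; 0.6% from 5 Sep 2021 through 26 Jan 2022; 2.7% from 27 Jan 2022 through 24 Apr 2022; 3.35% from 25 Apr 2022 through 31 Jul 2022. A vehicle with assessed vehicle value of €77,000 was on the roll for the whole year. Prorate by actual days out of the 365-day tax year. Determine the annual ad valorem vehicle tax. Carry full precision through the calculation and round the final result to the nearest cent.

€1,627.13

1 Aug – 4 Sep 2021: 35 days at 3.4% → €77,000 × 3.4% × 35/365 = €251.0411
5 Sep 2021 – 26 Jan 2022: 144 days at 0.6% → €77,000 × 0.6% × 144/365 = €182.2685
27 Jan – 24 Apr 2022: 88 days at 2.7% → €77,000 × 2.7% × 88/365 = €501.2384
25 Apr – 31 Jul 2022: 98 days at 3.35% → €77,000 × 3.35% × 98/365 = €692.5781
Total = €1,627.1260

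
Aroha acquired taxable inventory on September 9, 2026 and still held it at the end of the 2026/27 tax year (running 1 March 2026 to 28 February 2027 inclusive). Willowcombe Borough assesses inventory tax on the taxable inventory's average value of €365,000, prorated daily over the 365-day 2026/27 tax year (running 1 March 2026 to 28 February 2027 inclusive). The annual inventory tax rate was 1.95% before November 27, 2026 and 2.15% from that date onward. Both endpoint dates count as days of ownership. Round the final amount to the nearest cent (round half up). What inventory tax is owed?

€3,561.50

September 9 – November 26, 2026: 79 days at 1.95% → €365,000 × 1.95% × 79/365 = €1,540.5000
November 27, 2026 – February 28, 2027: 94 days at 2.15% → €365,000 × 2.15% × 94/365 = €2,021.0000
Total = €3,561.5000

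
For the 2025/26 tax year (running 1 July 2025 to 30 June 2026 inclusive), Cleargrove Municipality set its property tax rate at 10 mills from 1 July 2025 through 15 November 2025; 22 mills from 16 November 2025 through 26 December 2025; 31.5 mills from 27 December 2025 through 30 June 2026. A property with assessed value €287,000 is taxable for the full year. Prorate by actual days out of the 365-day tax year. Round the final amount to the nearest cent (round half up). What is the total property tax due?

1 July – 15 November 2025: 138 days at 10 mills → €287,000 × 1% × 138/365 = €1,085.0959
16 November – 26 December 2025: 41 days at 22 mills → €287,000 × 2.2% × 41/365 = €709.2438
27 December 2025 – 30 June 2026: 186 days at 31.5 mills → €287,000 × 3.15% × 186/365 = €4,606.9397
Total = €6,401.2795

€6,401.28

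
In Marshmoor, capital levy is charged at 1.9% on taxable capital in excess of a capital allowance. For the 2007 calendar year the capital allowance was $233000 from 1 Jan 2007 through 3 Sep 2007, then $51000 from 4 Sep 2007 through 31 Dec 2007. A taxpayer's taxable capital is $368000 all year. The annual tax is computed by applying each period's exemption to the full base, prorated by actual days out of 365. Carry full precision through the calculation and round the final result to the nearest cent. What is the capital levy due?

1 Jan – 3 Sep 2007: 246 days, exemption $233000 → ($368000 − $233000) × 1.9% × 246/365 = $1728.7397
4 Sep – 31 Dec 2007: 119 days, exemption $51000 → ($368000 − $51000) × 1.9% × 119/365 = $1963.6630
Total = $3692.4027

$3692.40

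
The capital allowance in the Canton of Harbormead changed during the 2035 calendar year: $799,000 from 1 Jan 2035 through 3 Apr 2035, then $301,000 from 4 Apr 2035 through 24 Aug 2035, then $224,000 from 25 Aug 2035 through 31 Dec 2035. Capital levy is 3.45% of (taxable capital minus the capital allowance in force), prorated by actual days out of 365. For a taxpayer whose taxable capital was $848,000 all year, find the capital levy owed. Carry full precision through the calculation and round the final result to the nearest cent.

$15,432.75

1 Jan – 3 Apr 2035: 93 days, exemption $799,000 → ($848,000 − $799,000) × 3.45% × 93/365 = $430.7301
4 Apr – 24 Aug 2035: 143 days, exemption $301,000 → ($848,000 − $301,000) × 3.45% × 143/365 = $7,393.4918
25 Aug – 31 Dec 2035: 129 days, exemption $224,000 → ($848,000 − $224,000) × 3.45% × 129/365 = $7,608.5260
Total = $15,432.7479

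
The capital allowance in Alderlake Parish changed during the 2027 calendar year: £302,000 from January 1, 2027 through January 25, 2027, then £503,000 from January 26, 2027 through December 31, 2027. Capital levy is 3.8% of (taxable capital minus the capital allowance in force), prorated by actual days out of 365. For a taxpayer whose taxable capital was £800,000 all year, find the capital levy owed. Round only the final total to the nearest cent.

January 1 – January 25, 2027: 25 days, exemption £302,000 → (£800,000 − £302,000) × 3.8% × 25/365 = £1,296.1644
January 26 – December 31, 2027: 340 days, exemption £503,000 → (£800,000 − £503,000) × 3.8% × 340/365 = £10,512.9863
Total = £11,809.1507

£11,809.15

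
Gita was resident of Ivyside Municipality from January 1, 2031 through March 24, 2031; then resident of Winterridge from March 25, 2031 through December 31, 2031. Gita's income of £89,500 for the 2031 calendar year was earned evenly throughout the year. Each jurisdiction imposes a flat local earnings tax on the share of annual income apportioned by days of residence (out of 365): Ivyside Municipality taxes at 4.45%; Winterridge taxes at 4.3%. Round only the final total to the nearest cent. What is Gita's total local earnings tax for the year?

£3,879.03

Ivyside Municipality, January 1 – March 24, 2031: 83 days → £89,500 × 4.45% × 83/365 = £905.6664
Winterridge, March 25 – December 31, 2031: 282 days → £89,500 × 4.3% × 282/365 = £2,973.3616
Total = £3,879.0281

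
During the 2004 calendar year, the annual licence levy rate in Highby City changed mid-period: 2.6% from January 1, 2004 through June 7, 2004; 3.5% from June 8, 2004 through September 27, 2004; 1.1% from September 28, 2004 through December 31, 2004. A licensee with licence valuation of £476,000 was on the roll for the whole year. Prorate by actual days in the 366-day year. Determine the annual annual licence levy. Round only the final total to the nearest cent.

£11,833.67

January 1 – June 7, 2004: 159 days at 2.6% → £476,000 × 2.6% × 159/366 = £5,376.4590
June 8 – September 27, 2004: 112 days at 3.5% → £476,000 × 3.5% × 112/366 = £5,098.1421
September 28 – December 31, 2004: 95 days at 1.1% → £476,000 × 1.1% × 95/366 = £1,359.0710
Total = £11,833.6721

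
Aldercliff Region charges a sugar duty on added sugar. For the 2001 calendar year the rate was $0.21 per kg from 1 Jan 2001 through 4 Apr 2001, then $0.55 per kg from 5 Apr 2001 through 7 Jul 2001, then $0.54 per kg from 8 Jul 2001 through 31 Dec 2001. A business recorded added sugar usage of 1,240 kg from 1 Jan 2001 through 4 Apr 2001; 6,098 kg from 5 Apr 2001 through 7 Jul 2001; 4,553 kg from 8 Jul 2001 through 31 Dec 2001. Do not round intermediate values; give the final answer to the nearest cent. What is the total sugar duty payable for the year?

1 Jan – 4 Apr 2001: 1,240 kg at $0.21/kg → $260.40
5 Apr – 7 Jul 2001: 6,098 kg at $0.55/kg → $3,353.90
8 Jul – 31 Dec 2001: 4,553 kg at $0.54/kg → $2,458.62

$6,072.92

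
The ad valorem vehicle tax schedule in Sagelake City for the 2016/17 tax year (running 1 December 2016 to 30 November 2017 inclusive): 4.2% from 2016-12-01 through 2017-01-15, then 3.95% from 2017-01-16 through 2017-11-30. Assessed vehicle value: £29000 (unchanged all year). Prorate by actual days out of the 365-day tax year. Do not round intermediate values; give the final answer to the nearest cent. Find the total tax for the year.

2016-12-01 to 2017-01-15: 46 days at 4.2% → £29000 × 4.2% × 46/365 = £153.5014
2017-01-16 to 2017-11-30: 319 days at 3.95% → £29000 × 3.95% × 319/365 = £1001.1356
Total = £1154.6370

£1154.64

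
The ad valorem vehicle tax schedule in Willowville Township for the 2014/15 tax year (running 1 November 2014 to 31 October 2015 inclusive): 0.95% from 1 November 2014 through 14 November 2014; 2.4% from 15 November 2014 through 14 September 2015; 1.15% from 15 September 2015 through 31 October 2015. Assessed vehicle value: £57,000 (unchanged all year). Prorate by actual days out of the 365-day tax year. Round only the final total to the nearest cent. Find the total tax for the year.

1 November – 14 November 2014: 14 days at 0.95% → £57,000 × 0.95% × 14/365 = £20.7699
15 November 2014 – 14 September 2015: 304 days at 2.4% → £57,000 × 2.4% × 304/365 = £1,139.3753
15 September – 31 October 2015: 47 days at 1.15% → £57,000 × 1.15% × 47/365 = £84.4068
Total = £1,244.5521

£1,244.55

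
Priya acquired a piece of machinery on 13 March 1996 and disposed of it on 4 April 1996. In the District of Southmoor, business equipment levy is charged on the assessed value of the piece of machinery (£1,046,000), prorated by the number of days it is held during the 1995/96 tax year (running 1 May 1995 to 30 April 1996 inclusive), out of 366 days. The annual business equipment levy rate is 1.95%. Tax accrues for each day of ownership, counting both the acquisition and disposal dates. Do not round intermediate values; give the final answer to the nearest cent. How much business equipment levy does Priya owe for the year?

Days held (13 March – 4 April 1996): 23 out of 366
Tax = £1,046,000 × 1.95% × 23/366 = £1,281.7787

£1,281.78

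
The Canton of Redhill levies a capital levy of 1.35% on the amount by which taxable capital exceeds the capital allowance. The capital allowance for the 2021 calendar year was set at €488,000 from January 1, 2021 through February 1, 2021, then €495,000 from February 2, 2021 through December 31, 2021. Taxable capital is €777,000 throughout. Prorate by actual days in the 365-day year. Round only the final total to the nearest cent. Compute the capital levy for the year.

January 1 – February 1, 2021: 32 days, exemption €488,000 → (€777,000 − €488,000) × 1.35% × 32/365 = €342.0493
February 2 – December 31, 2021: 333 days, exemption €495,000 → (€777,000 − €495,000) × 1.35% × 333/365 = €3,473.2356
Total = €3,815.2849

€3,815.28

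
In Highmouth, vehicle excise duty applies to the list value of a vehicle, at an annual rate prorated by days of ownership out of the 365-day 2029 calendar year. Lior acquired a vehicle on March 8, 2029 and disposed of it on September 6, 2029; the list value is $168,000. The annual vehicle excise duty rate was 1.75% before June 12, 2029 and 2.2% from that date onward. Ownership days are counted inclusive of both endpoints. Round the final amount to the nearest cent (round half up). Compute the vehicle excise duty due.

March 8 – June 11, 2029: 96 days at 1.75% → $168,000 × 1.75% × 96/365 = $773.2603
June 12 – September 6, 2029: 87 days at 2.2% → $168,000 × 2.2% × 87/365 = $880.9644
Total = $1,654.2247

$1,654.22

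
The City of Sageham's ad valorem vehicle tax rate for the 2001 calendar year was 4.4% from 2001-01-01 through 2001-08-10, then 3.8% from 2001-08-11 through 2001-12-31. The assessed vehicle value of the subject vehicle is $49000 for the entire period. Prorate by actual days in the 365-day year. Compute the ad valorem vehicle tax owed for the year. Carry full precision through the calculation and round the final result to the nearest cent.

$2040.82

2001-01-01 to 2001-08-10: 222 days at 4.4% → $49000 × 4.4% × 222/365 = $1311.3205
2001-08-11 to 2001-12-31: 143 days at 3.8% → $49000 × 3.8% × 143/365 = $729.4959
Total = $2040.8164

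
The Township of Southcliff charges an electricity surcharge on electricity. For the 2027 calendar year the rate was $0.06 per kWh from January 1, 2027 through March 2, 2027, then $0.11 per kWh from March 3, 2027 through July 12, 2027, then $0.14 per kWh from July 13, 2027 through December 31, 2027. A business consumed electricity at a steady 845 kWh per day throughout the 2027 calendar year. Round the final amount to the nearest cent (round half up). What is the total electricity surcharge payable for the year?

January 1 – March 2, 2027: 61 days × 845 kWh/day = 51,545 kWh at $0.06/kWh → $3,092.70
March 3 – July 12, 2027: 132 days × 845 kWh/day = 111,540 kWh at $0.11/kWh → $12,269.40
July 13 – December 31, 2027: 172 days × 845 kWh/day = 145,340 kWh at $0.14/kWh → $20,347.60

$35,709.70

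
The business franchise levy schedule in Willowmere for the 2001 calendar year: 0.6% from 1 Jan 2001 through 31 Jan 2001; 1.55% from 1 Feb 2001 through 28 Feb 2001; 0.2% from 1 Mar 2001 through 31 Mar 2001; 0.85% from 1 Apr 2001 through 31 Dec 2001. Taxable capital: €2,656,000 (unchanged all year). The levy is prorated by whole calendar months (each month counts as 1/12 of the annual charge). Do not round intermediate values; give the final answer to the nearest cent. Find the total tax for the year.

1 Jan – 31 Jan 2001: 1 month at 0.6% → €2,656,000 × 0.6% × 1/12 = €1,328.0000
1 Feb – 28 Feb 2001: 1 month at 1.55% → €2,656,000 × 1.55% × 1/12 = €3,430.6667
1 Mar – 31 Mar 2001: 1 month at 0.2% → €2,656,000 × 0.2% × 1/12 = €442.6667
1 Apr – 31 Dec 2001: 9 months at 0.85% → €2,656,000 × 0.85% × 9/12 = €16,932.0000
Total = €22,133.3333

€22,133.33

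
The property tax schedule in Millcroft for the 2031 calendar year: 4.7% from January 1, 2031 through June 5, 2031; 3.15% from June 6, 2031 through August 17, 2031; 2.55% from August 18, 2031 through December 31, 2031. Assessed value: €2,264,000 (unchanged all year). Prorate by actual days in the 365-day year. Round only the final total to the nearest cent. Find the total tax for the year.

January 1 – June 5, 2031: 156 days at 4.7% → €2,264,000 × 4.7% × 156/365 = €45,478.4877
June 6 – August 17, 2031: 73 days at 3.15% → €2,264,000 × 3.15% × 73/365 = €14,263.2000
August 18 – December 31, 2031: 136 days at 2.55% → €2,264,000 × 2.55% × 136/365 = €21,511.1014
Total = €81,252.7890

€81,252.79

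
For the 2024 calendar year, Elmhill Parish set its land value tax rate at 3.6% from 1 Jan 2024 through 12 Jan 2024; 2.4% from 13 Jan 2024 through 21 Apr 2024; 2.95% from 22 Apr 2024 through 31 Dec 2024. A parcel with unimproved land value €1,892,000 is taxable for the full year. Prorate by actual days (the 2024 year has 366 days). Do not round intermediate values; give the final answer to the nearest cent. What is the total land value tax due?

€53,374.04

1 Jan – 12 Jan 2024: 12 days at 3.6% → €1,892,000 × 3.6% × 12/366 = €2,233.1803
13 Jan – 21 Apr 2024: 100 days at 2.4% → €1,892,000 × 2.4% × 100/366 = €12,406.5574
22 Apr – 31 Dec 2024: 254 days at 2.95% → €1,892,000 × 2.95% × 254/366 = €38,734.3060
Total = €53,374.0437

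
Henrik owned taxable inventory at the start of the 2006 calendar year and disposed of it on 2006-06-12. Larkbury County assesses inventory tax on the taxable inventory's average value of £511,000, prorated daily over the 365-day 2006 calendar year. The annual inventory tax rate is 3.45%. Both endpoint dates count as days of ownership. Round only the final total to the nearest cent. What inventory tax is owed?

Days held (2006-01-01 to 2006-06-12): 163 out of 365
Tax = £511,000 × 3.45% × 163/365 = £7,872.9000

£7,872.90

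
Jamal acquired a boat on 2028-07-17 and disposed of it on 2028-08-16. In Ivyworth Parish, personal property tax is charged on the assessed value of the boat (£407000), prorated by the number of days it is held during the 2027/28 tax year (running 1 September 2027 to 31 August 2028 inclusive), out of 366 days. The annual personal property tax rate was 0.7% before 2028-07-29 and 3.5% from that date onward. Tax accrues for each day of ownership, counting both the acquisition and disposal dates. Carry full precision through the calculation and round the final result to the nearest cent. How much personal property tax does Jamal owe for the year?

2028-07-17 to 2028-07-28: 12 days at 0.7% → £407000 × 0.7% × 12/366 = £93.4098
2028-07-29 to 2028-08-16: 19 days at 3.5% → £407000 × 3.5% × 19/366 = £739.4945
Total = £832.9044

£832.90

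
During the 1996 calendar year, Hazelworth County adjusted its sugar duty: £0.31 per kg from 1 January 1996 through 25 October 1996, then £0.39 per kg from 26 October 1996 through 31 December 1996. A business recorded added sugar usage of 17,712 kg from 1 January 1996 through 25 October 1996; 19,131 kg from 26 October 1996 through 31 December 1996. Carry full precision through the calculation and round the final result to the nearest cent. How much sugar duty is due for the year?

1 January – 25 October 1996: 17,712 kg at £0.31/kg → £5490.72
26 October – 31 December 1996: 19,131 kg at £0.39/kg → £7461.09

£12951.81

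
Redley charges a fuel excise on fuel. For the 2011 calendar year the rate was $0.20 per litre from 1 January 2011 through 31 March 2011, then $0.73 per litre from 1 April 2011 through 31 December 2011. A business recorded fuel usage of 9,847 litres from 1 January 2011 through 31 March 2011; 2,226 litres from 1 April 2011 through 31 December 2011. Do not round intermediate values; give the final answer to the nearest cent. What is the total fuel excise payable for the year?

$3594.38

1 January – 31 March 2011: 9,847 litres at $0.20/litre → $1969.40
1 April – 31 December 2011: 2,226 litres at $0.73/litre → $1624.98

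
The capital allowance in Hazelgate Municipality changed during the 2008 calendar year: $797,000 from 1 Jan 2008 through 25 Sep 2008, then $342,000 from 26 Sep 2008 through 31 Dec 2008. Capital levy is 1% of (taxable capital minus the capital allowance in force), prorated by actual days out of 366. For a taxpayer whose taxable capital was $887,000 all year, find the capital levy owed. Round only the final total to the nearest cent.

1 Jan – 25 Sep 2008: 269 days, exemption $797,000 → ($887,000 − $797,000) × 1% × 269/366 = $661.4754
26 Sep – 31 Dec 2008: 97 days, exemption $342,000 → ($887,000 − $342,000) × 1% × 97/366 = $1,444.3989
Total = $2,105.8743

$2,105.87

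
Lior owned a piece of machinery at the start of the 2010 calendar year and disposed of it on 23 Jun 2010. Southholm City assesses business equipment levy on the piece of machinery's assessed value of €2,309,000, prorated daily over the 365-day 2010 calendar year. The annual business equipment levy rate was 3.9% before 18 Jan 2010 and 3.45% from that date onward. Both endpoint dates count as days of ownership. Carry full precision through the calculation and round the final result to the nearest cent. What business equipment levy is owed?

1 Jan – 17 Jan 2010: 17 days at 3.9% → €2,309,000 × 3.9% × 17/365 = €4,194.1562
18 Jan – 23 Jun 2010: 157 days at 3.45% → €2,309,000 × 3.45% × 157/365 = €34,264.9274
Total = €38,459.0836

€38,459.08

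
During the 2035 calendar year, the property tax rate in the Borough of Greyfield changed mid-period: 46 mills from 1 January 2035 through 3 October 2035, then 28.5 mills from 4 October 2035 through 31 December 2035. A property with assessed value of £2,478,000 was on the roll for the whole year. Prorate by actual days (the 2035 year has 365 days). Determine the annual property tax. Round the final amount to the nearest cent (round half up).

1 January – 3 October 2035: 276 days at 46 mills → £2,478,000 × 4.6% × 276/365 = £86,193.6658
4 October – 31 December 2035: 89 days at 28.5 mills → £2,478,000 × 2.85% × 89/365 = £17,220.4027
Total = £103,414.0685

£103,414.07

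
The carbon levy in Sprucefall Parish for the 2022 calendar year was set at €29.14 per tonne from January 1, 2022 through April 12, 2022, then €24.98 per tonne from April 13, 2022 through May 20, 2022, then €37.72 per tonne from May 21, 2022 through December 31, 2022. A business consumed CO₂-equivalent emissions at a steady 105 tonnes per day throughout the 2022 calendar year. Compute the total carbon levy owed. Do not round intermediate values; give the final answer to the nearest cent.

€1,302,894.60

January 1 – April 12, 2022: 102 days × 105 tonnes/day = 10,710 tonnes at €29.14/tonne → €312,089.40
April 13 – May 20, 2022: 38 days × 105 tonnes/day = 3,990 tonnes at €24.98/tonne → €99,670.20
May 21 – December 31, 2022: 225 days × 105 tonnes/day = 23,625 tonnes at €37.72/tonne → €891,135.00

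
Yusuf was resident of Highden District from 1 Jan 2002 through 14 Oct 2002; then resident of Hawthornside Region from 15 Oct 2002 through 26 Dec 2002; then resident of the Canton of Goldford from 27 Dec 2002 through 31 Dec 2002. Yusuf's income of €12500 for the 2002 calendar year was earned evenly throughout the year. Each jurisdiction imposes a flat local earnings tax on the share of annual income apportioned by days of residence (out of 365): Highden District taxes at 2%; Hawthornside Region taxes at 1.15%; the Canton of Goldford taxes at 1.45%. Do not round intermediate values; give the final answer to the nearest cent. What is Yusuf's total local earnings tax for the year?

€227.81

Highden District, 1 Jan – 14 Oct 2002: 287 days → €12500 × 2% × 287/365 = €196.5753
Hawthornside Region, 15 Oct – 26 Dec 2002: 73 days → €12500 × 1.15% × 73/365 = €28.7500
The Canton of Goldford, 27 Dec – 31 Dec 2002: 5 days → €12500 × 1.45% × 5/365 = €2.4829
Total = €227.8082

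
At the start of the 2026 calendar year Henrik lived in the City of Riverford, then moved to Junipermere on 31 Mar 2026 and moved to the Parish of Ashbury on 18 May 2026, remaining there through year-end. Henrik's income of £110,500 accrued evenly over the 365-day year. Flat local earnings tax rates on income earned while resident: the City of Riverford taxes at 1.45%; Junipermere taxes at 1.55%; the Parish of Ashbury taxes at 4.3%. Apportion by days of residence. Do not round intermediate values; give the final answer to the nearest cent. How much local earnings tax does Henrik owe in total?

The City of Riverford, 1 Jan – 30 Mar 2026: 89 days → £110,500 × 1.45% × 89/365 = £390.6856
Junipermere, 31 Mar – 17 May 2026: 48 days → £110,500 × 1.55% × 48/365 = £225.2384
The Parish of Ashbury, 18 May – 31 Dec 2026: 228 days → £110,500 × 4.3% × 228/365 = £2,968.0603
Total = £3,583.9842

£3,583.98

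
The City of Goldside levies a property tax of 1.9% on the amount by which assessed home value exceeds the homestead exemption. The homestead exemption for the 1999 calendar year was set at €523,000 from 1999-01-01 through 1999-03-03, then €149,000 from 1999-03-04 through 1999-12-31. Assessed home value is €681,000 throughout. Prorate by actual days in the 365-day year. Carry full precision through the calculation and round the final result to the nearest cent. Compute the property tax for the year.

€8,900.95

1999-01-01 to 1999-03-03: 62 days, exemption €523,000 → (€681,000 − €523,000) × 1.9% × 62/365 = €509.9288
1999-03-04 to 1999-12-31: 303 days, exemption €149,000 → (€681,000 − €149,000) × 1.9% × 303/365 = €8,391.0247
Total = €8,900.9534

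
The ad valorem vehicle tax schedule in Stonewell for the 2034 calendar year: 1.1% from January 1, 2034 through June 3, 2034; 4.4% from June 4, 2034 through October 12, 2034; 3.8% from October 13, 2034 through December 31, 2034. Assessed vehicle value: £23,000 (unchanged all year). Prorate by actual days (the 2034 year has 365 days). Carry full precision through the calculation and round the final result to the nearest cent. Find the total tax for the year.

January 1 – June 3, 2034: 154 days at 1.1% → £23,000 × 1.1% × 154/365 = £106.7452
June 4 – October 12, 2034: 131 days at 4.4% → £23,000 × 4.4% × 131/365 = £363.2110
October 13 – December 31, 2034: 80 days at 3.8% → £23,000 × 3.8% × 80/365 = £191.5616
Total = £661.5178

£661.52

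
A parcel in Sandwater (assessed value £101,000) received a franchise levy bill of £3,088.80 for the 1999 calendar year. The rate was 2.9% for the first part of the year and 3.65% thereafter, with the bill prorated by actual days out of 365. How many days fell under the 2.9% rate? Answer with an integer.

Let d = days at the first rate; then 365 − d days at the second rate.
£101,000 × [2.9%·d + 3.65%·(365−d)] / 365 = £3,088.80
Solving gives d = 288, so the new rate took effect on October 16, 1999.

288 days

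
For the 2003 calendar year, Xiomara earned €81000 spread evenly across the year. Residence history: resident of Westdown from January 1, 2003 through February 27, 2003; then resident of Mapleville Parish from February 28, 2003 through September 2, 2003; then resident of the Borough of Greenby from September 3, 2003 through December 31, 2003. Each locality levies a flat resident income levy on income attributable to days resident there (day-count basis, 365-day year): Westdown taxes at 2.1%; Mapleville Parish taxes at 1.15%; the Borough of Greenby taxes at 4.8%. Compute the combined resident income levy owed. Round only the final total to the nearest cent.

€2025.78

Westdown, January 1 – February 27, 2003: 58 days → €81000 × 2.1% × 58/365 = €270.2959
Mapleville Parish, February 28 – September 2, 2003: 187 days → €81000 × 1.15% × 187/365 = €477.2342
The Borough of Greenby, September 3 – December 31, 2003: 120 days → €81000 × 4.8% × 120/365 = €1278.2466
Total = €2025.7767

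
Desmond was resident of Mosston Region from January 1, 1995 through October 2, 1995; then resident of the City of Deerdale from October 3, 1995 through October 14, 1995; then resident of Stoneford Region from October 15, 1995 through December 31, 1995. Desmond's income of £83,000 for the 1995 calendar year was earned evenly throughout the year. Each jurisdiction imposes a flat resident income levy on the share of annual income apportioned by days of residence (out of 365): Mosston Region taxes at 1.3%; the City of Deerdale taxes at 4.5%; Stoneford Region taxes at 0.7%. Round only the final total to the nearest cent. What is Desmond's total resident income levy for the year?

Mosston Region, January 1 – October 2, 1995: 275 days → £83,000 × 1.3% × 275/365 = £812.9452
The City of Deerdale, October 3 – October 14, 1995: 12 days → £83,000 × 4.5% × 12/365 = £122.7945
Stoneford Region, October 15 – December 31, 1995: 78 days → £83,000 × 0.7% × 78/365 = £124.1589
Total = £1,059.8986

£1,059.90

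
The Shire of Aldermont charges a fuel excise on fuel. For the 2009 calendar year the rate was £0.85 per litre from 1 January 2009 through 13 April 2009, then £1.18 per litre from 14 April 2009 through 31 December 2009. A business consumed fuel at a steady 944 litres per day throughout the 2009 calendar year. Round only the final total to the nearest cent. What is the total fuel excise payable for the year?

£374494.24

1 January – 13 April 2009: 103 days × 944 litres/day = 97,232 litres at £0.85/litre → £82647.20
14 April – 31 December 2009: 262 days × 944 litres/day = 247,328 litres at £1.18/litre → £291847.04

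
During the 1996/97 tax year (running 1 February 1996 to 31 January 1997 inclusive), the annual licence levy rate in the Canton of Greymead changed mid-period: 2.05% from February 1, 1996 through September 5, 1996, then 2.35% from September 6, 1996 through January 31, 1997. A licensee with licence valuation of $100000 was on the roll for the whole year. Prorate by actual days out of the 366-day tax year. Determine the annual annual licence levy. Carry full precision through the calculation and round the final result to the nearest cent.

$2171.31

February 1 – September 5, 1996: 218 days at 2.05% → $100000 × 2.05% × 218/366 = $1221.0383
September 6, 1996 – January 31, 1997: 148 days at 2.35% → $100000 × 2.35% × 148/366 = $950.2732
Total = $2171.3115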